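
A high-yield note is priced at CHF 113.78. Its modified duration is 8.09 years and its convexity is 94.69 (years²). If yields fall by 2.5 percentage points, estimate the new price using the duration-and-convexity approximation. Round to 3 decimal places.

Duration effect: -D_mod·Δy = -8.09 × (-0.025) = +0.202250
Convexity effect: ½·C·(Δy)² = 0.5 × 94.69 × (-0.025)² = +0.029590625
ΔP/P ≈ +0.202250 + 0.029590625 = +0.231840625
New price ≈ 113.78 × (1 + 0.231840625) = 140.1588263125.

CHF 140.159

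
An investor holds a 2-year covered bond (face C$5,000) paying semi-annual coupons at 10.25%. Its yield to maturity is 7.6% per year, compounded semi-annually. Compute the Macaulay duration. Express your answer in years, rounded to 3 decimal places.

1.862 years

Periodic yield y = 0.038. Discount each cash flow and weight by its period:
  t   CF        PV=CF/(1+0.038)^t    t·PV
  1       256.25       246.8690       246.8690
  2       256.25       237.8314       475.6628
  3       256.25       229.1246       687.3739
  4     5,256.25     4,527.7934    18,111.1735
  Σ                  5,241.6184    19,521.0792
Price P = Σ PV = 5,241.6184.
Macaulay duration = Σ(t·PV) / P = 19,521.0792 / 5,241.6184 = 3.72425 half-year periods.
In years: 3.72425 / 2 = 1.86212 years.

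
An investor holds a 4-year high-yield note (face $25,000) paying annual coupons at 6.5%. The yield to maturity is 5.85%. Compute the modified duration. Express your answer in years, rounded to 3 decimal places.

Periodic yield y = 0.0585. First find Macaulay duration:
  t   CF        PV=CF/(1+0.0585)^t    t·PV
  1     1,625.00     1,535.1913     1,535.1913
  2     1,625.00     1,450.3461     2,900.6921
  3     1,625.00     1,370.1900     4,110.5699
  4    26,625.00    21,209.2918    84,837.1672
  Σ                 25,565.0191    93,383.6205
P = 25,565.0191; Macaulay duration = 93,383.6205 / 25,565.0191 = 3.65279 years.
Modified duration = D_Mac / (1 + y) = 3.65279 / 1.0585 = 3.45091 years.

3.451 years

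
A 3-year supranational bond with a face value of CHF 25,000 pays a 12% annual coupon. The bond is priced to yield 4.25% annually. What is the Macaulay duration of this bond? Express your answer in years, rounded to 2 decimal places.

Periodic yield y = 0.0425. Discount each cash flow and weight by its year:
  t   CF        PV=CF/(1+0.0425)^t    t·PV
  1     3,000.00     2,877.6978     2,877.6978
  2     3,000.00     2,760.3816     5,520.7632
  3    28,000.00    24,713.2487    74,139.7462
  Σ                 30,351.3282    82,538.2073
Price P = Σ PV = 30,351.3282.
Macaulay duration = Σ(t·PV) / P = 82,538.2073 / 30,351.3282 = 2.71943 years.

2.72 years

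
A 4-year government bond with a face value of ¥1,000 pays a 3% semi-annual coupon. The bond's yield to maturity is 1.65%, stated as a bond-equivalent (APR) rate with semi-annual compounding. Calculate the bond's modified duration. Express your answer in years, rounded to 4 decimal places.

3.7741 years

Periodic yield y = 0.00825. First find Macaulay duration:
  t   CF        PV=CF/(1+0.00825)^t    t·PV
  1        15.00        14.8773        14.8773
  2        15.00        14.7555        29.5111
  3        15.00        14.6348        43.9044
  4        15.00        14.5150        58.0602
  5        15.00        14.3963        71.9814
  6        15.00        14.2785        85.6709
  7        15.00        14.1616        99.1315
  8     1,015.00       950.4301     7,603.4411
  Σ                  1,052.0492     8,006.5777
P = 1,052.0492; Macaulay duration = 8,006.5777 / 1,052.0492 = 7.61046 half-year periods = 3.80523 years.
Modified duration = D_Mac / (1 + y) = 3.80523 / 1.00825 = 3.77409 years.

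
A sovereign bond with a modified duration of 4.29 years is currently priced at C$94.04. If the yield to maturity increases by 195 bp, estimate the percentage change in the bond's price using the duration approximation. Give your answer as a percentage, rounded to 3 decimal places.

-8.366%

Duration approximation: ΔP/P ≈ -D_mod · Δy = -4.29 × (+0.0195) = -0.083655.
As a percentage: -8.3655%.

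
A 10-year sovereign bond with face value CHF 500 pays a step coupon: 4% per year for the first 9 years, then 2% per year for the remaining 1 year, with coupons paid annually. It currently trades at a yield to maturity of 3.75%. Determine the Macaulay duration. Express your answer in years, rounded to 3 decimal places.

Periodic yield y = 0.0375. Discount each cash flow and weight by its year:
  t   CF        PV=CF/(1+0.0375)^t    t·PV
  1        20.00        19.2771        19.2771
  2        20.00        18.5803        37.1607
  3        20.00        17.9088        53.7263
  4        20.00        17.2615        69.0458
  5        20.00        16.6376        83.1878
  6        20.00        16.0362        96.2172
  7        20.00        15.4566       108.1960
  8        20.00        14.8979       119.1832
  9        20.00        14.3594       129.2348
  10      510.00       352.9304     3,529.3044
  Σ                    503.3458     4,244.5334
Price P = Σ PV = 503.3458.
Macaulay duration = Σ(t·PV) / P = 4,244.5334 / 503.3458 = 8.43264 years.

8.433 years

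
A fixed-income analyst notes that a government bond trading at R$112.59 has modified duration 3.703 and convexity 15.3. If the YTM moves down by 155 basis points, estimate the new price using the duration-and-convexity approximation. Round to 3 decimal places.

Duration effect: -D_mod·Δy = -3.703 × (-0.0155) = +0.0573965
Convexity effect: ½·C·(Δy)² = 0.5 × 15.3 × (-0.0155)² = +0.0018379125
ΔP/P ≈ +0.0573965 + 0.0018379125 = +0.0592344125
New price ≈ 112.59 × (1 + 0.0592344125) = 119.259202503375.

R$119.259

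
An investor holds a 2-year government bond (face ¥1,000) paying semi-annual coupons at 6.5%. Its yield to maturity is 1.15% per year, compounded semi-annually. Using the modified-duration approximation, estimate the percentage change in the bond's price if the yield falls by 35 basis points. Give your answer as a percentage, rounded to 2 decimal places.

+0.67%

Periodic yield y = 0.00575. Modified duration first:
  t   CF        PV=CF/(1+0.00575)^t    t·PV
  1        32.50        32.3142        32.3142
  2        32.50        32.1294        64.2589
  3        32.50        31.9458        95.8373
  4     1,032.50     1,009.0900     4,036.3599
  Σ                  1,105.4794     4,228.7703
P = 1,105.4794; D_Mac = 3.82528 half-year periods = 1.91264 yrs; D_mod = 1.91264/(1+0.00575) = 1.90171 yrs.
ΔP/P ≈ -D_mod · Δy = -1.90171 × (-0.0035) = +0.006656 = +0.6656%.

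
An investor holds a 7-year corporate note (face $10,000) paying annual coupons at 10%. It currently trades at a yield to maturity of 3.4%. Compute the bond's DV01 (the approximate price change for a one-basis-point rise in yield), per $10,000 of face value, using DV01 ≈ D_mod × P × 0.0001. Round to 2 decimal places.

Periodic yield y = 0.034.
  t   CF        PV=CF/(1+0.034)^t    t·PV
  1     1,000.00       967.1180       967.1180
  2     1,000.00       935.3172     1,870.6344
  3     1,000.00       904.5621     2,713.6863
  4     1,000.00       874.8183     3,499.2731
  5     1,000.00       846.0525     4,230.2624
  6     1,000.00       818.2326     4,909.3955
  7    11,000.00     8,704.6019    60,932.2133
  Σ                 14,050.7025    79,122.5830
P = 14,050.7025; D_Mac = 5.63122 yrs; D_mod = 5.44605 yrs.
DV01 ≈ 5.44605 × 14,050.7025 × 0.0001 = 7.652087.

$7.65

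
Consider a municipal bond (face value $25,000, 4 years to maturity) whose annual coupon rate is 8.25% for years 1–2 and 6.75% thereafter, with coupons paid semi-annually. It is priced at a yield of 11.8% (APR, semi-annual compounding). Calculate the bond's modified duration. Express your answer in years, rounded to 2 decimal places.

Periodic yield y = 0.059. First find Macaulay duration:
  t   CF        PV=CF/(1+0.059)^t    t·PV
  1     1,031.25       973.7960       973.7960
  2     1,031.25       919.5430     1,839.0860
  3     1,031.25       868.3126     2,604.9377
  4     1,031.25       819.9363     3,279.7453
  5       843.75       633.4816     3,167.4079
  6       843.75       598.1885     3,589.1307
  7       843.75       564.8616     3,954.0313
  8    25,843.75    16,337.5846   130,700.6771
  Σ                 21,715.7042   150,108.8119
P = 21,715.7042; Macaulay duration = 150,108.8119 / 21,715.7042 = 6.91245 half-year periods = 3.45623 years.
Modified duration = D_Mac / (1 + y) = 3.45623 / 1.059 = 3.26367 years.

3.26 years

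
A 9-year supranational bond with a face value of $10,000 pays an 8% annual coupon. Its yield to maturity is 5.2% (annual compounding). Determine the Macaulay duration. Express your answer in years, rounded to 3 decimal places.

6.959 years

Periodic yield y = 0.052. Discount each cash flow and weight by its year:
  t   CF        PV=CF/(1+0.052)^t    t·PV
  1       800.00       760.4563       760.4563
  2       800.00       722.8672     1,445.7344
  3       800.00       687.1361     2,061.4083
  4       800.00       653.1712     2,612.6848
  5       800.00       620.8852     3,104.4259
  6       800.00       590.1950     3,541.1702
  7       800.00       561.0219     3,927.1532
  8       800.00       533.2908     4,266.3262
  9    10,800.00     6,843.5603    61,592.0425
  Σ                 11,972.5839    83,311.4017
Price P = Σ PV = 11,972.5839.
Macaulay duration = Σ(t·PV) / P = 83,311.4017 / 11,972.5839 = 6.95851 years.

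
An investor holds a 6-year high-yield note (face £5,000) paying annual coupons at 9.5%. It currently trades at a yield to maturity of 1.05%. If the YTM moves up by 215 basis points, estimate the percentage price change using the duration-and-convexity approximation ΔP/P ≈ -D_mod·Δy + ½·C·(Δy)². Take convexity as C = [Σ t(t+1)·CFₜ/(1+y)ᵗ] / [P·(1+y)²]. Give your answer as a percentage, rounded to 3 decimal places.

-10.025%

With y = 0.0105:
  t   CF        PV=CF/(1+0.0105)^t    t·PV        t(t+1)·PV
  1       475.00       470.0643       470.0643         940.1286
  2       475.00       465.1799       930.3599       2,791.0796
  3       475.00       460.3463     1,381.0389       5,524.1556
  4       475.00       455.5629     1,822.2516       9,111.2578
  5       475.00       450.8292     2,254.1459      13,524.8755
  6     5,475.00     5,142.4043    30,854.4257     215,980.9797
  Σ                  7,444.3869    37,712.2862     247,872.4768
P = 7,444.3869; D_Mac = 5.06587 yrs; D_mod = 5.01323 yrs; C = 32.60819.
Duration effect: -5.01323 × (+0.0215) = -0.107784
Convexity effect: 0.5 × 32.60819 × (0.0215)² = +0.0075366
ΔP/P ≈ -0.107784 + 0.0075366 = -0.100248 = -10.0248%.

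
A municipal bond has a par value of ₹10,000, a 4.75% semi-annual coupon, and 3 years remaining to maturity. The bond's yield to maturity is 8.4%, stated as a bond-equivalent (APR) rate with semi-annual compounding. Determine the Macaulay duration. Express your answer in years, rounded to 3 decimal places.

Periodic yield y = 0.042. Discount each cash flow and weight by its period:
  t   CF        PV=CF/(1+0.042)^t    t·PV
  1       237.50       227.9271       227.9271
  2       237.50       218.7400       437.4800
  3       237.50       209.9232       629.7696
  4       237.50       201.4618       805.8473
  5       237.50       193.3415       966.7074
  6    10,237.50     7,998.1142    47,988.6852
  Σ                  9,049.5077    51,056.4165
Price P = Σ PV = 9,049.5077.
Macaulay duration = Σ(t·PV) / P = 51,056.4165 / 9,049.5077 = 5.64190 half-year periods.
In years: 5.64190 / 2 = 2.82095 years.

2.821 years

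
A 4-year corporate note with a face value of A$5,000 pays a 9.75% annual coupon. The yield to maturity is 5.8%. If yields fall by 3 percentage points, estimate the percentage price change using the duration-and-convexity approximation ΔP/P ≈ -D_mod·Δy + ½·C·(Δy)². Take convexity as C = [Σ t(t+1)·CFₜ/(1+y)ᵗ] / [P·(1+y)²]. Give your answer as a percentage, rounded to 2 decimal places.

+10.69%

With y = 0.058:
  t   CF        PV=CF/(1+0.058)^t    t·PV        t(t+1)·PV
  1       487.50       460.7750       460.7750         921.5501
  2       487.50       435.5152       871.0303       2,613.0910
  3       487.50       411.6400     1,234.9201       4,939.6805
  4     5,487.50     4,379.5739    17,518.2957      87,591.4787
  Σ                  5,687.5042    20,085.0213      96,065.8003
P = 5,687.5042; D_Mac = 3.53143 yrs; D_mod = 3.33784 yrs; C = 15.08953.
Duration effect: -3.33784 × (-0.03) = +0.100135
Convexity effect: 0.5 × 15.08953 × (-0.03)² = +0.0067903
ΔP/P ≈ +0.100135 + 0.0067903 = +0.106925 = +10.6925%.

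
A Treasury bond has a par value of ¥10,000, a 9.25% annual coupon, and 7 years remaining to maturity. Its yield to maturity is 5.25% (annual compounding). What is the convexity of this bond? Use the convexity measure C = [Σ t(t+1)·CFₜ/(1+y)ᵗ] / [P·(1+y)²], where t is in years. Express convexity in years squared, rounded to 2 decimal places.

37.38

With y = 0.0525:
  t   CF        PV=CF/(1+0.0525)^t    t·PV        t(t+1)·PV
  1       925.00       878.8599       878.8599       1,757.7197
  2       925.00       835.0212     1,670.0425       5,010.1275
  3       925.00       793.3694     2,380.1081       9,520.4322
  4       925.00       753.7951     3,015.1804      15,075.9022
  5       925.00       716.1949     3,580.9744      21,485.8463
  6       925.00       680.4702     4,082.8212      28,579.7481
  7    10,925.00     7,636.0140    53,452.0978     427,616.7822
  Σ                 12,293.7246    69,060.0841     509,046.5581
P = 12,293.7246.
Convexity = Σ t(t+1)·PV / [P·(1+y)²] = 509,046.5581 / (12,293.7246 × 1.107756) = 37.37918.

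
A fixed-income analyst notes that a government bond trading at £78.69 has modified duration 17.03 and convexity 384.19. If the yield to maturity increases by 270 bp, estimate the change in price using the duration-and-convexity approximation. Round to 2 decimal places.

-£25.16

Duration effect: -D_mod·Δy = -17.03 × (+0.027) = -0.459810
Convexity effect: ½·C·(Δy)² = 0.5 × 384.19 × (0.027)² = +0.140037255
ΔP/P ≈ -0.459810 + 0.140037255 = -0.319772745
ΔP ≈ 78.69 × (-0.319772745) = -25.16291730405.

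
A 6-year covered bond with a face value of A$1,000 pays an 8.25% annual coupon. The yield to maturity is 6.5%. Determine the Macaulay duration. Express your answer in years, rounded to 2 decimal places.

5.01 years

Periodic yield y = 0.065. Discount each cash flow and weight by its year:
  t   CF        PV=CF/(1+0.065)^t    t·PV
  1        82.50        77.4648        77.4648
  2        82.50        72.7369       145.4738
  3        82.50        68.2976       204.8927
  4        82.50        64.1292       256.5166
  5        82.50        60.2152       301.0758
  6     1,082.50       741.8742     4,451.2451
  Σ                  1,084.7177     5,436.6688
Price P = Σ PV = 1,084.7177.
Macaulay duration = Σ(t·PV) / P = 5,436.6688 / 1,084.7177 = 5.01206 years.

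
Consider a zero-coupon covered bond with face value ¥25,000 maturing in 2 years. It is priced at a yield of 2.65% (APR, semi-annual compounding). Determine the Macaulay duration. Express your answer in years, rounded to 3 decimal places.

A zero-coupon bond has a single cash flow at maturity, so its Macaulay duration equals its maturity: 2 years.
(Equivalently: 4 semi-annual periods ÷ 2 = 2 years.)

2.000 years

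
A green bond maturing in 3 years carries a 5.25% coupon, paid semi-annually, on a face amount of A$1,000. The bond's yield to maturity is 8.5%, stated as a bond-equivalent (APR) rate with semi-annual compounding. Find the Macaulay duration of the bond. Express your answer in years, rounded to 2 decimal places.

2.80 years

Periodic yield y = 0.0425. Discount each cash flow and weight by its period:
  t   CF        PV=CF/(1+0.0425)^t    t·PV
  1        26.25        25.1799        25.1799
  2        26.25        24.1533        48.3067
  3        26.25        23.1687        69.5060
  4        26.25        22.2241        88.8966
  5        26.25        21.3181       106.5906
  6     1,026.25       799.4601     4,796.7605
  Σ                    915.5042     5,135.2403
Price P = Σ PV = 915.5042.
Macaulay duration = Σ(t·PV) / P = 5,135.2403 / 915.5042 = 5.60919 half-year periods.
In years: 5.60919 / 2 = 2.80460 years.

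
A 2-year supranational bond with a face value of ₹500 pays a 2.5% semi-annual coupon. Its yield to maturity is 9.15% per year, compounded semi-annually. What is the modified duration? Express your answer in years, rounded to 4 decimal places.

1.8747 years

Periodic yield y = 0.04575. First find Macaulay duration:
  t   CF        PV=CF/(1+0.04575)^t    t·PV
  1         6.25         5.9766         5.9766
  2         6.25         5.7151        11.4302
  3         6.25         5.4651        16.3952
  4       506.25       423.3051     1,693.2206
  Σ                    440.4619     1,727.0226
P = 440.4619; Macaulay duration = 1,727.0226 / 440.4619 = 3.92094 half-year periods = 1.96047 years.
Modified duration = D_Mac / (1 + y) = 1.96047 / 1.04575 = 1.87470 years.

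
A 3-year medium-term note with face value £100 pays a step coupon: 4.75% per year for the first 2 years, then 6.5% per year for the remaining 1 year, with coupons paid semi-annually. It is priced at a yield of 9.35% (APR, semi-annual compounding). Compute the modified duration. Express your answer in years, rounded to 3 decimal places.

Periodic yield y = 0.04675. First find Macaulay duration:
  t   CF        PV=CF/(1+0.04675)^t    t·PV
  1        2.375         2.2689         2.2689
  2        2.375         2.1676         4.3352
  3        2.375         2.0708         6.2124
  4        2.375         1.9783         7.9132
  5        3.250         2.5862        12.9312
  6      103.250        78.4932       470.9594
  Σ                     89.5651       504.6203
P = 89.5651; Macaulay duration = 504.6203 / 89.5651 = 5.63412 half-year periods = 2.81706 years.
Modified duration = D_Mac / (1 + y) = 2.81706 / 1.04675 = 2.69124 years.

2.691 years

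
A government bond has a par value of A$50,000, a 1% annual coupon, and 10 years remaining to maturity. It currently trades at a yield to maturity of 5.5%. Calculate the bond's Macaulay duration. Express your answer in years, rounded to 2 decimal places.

Periodic yield y = 0.055. Discount each cash flow and weight by its year:
  t   CF        PV=CF/(1+0.055)^t    t·PV
  1       500.00       473.9336       473.9336
  2       500.00       449.2262       898.4524
  3       500.00       425.8068     1,277.4205
  4       500.00       403.6084     1,614.4335
  5       500.00       382.5672     1,912.8359
  6       500.00       362.6229     2,175.7375
  7       500.00       343.7184     2,406.0288
  8       500.00       325.7994     2,606.3955
  9       500.00       308.8146     2,779.3317
  10   50,500.00    29,564.2443   295,642.4426
  Σ                 33,040.3419   311,787.0120
Price P = Σ PV = 33,040.3419.
Macaulay duration = Σ(t·PV) / P = 311,787.0120 / 33,040.3419 = 9.43656 years.

9.44 years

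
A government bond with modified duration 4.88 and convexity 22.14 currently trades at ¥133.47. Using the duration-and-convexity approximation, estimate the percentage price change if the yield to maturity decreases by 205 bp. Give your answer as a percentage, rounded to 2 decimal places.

+10.47%

Duration effect: -D_mod·Δy = -4.88 × (-0.0205) = +0.100040
Convexity effect: ½·C·(Δy)² = 0.5 × 22.14 × (-0.0205)² = +0.0046521675
ΔP/P ≈ +0.100040 + 0.0046521675 = +0.1046921675
= +10.46921675%.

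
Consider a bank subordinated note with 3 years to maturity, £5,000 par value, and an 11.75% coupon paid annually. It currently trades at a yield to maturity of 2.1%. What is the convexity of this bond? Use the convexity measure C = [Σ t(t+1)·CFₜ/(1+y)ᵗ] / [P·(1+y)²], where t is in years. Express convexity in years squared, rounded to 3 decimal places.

10.140

With y = 0.021:
  t   CF        PV=CF/(1+0.021)^t    t·PV        t(t+1)·PV
  1       587.50       575.4163       575.4163       1,150.8325
  2       587.50       563.5811     1,127.1621       3,381.4863
  3     5,587.50     5,249.7704    15,749.3112      62,997.2448
  Σ                  6,388.7677    17,451.8896      67,529.5637
P = 6,388.7677.
Convexity = Σ t(t+1)·PV / [P·(1+y)²] = 67,529.5637 / (6,388.7677 × 1.042441) = 10.13971.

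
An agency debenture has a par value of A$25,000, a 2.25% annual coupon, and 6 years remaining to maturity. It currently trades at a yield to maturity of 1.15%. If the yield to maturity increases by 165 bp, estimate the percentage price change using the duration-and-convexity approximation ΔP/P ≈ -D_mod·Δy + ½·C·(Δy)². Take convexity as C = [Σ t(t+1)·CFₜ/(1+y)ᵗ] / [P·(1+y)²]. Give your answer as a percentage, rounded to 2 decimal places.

With y = 0.0115:
  t   CF        PV=CF/(1+0.0115)^t    t·PV        t(t+1)·PV
  1       562.50       556.1048       556.1048       1,112.2096
  2       562.50       549.7823     1,099.5646       3,298.6938
  3       562.50       543.5317     1,630.5951       6,522.3802
  4       562.50       537.3521     2,149.4085      10,747.0427
  5       562.50       531.2428     2,656.2142      15,937.2853
  6    25,562.50    23,867.5589   143,205.3533   1,002,437.4732
  Σ                 26,585.5726   151,297.2405   1,040,055.0847
P = 26,585.5726; D_Mac = 5.69095 yrs; D_mod = 5.62625 yrs; C = 38.23654.
Duration effect: -5.62625 × (+0.0165) = -0.092833
Convexity effect: 0.5 × 38.23654 × (0.0165)² = +0.0052049
ΔP/P ≈ -0.092833 + 0.0052049 = -0.087628 = -8.7628%.

-8.76%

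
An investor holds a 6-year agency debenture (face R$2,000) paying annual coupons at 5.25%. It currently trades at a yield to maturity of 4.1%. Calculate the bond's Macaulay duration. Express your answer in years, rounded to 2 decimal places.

Periodic yield y = 0.041. Discount each cash flow and weight by its year:
  t   CF        PV=CF/(1+0.041)^t    t·PV
  1       105.00       100.8646       100.8646
  2       105.00        96.8920       193.7840
  3       105.00        93.0759       279.2276
  4       105.00        89.4101       357.6402
  5       105.00        85.8886       429.4431
  6     2,105.00     1,654.0465     9,924.2792
  Σ                  2,120.1776    11,285.2387
Price P = Σ PV = 2,120.1776.
Macaulay duration = Σ(t·PV) / P = 11,285.2387 / 2,120.1776 = 5.32278 years.

5.32 years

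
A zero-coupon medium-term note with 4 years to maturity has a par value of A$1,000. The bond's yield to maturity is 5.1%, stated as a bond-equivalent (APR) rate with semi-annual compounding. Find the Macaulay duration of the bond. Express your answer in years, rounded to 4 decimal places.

4.0000 years

A zero-coupon bond has a single cash flow at maturity, so its Macaulay duration equals its maturity: 4 years.
(Equivalently: 8 semi-annual periods ÷ 2 = 4 years.)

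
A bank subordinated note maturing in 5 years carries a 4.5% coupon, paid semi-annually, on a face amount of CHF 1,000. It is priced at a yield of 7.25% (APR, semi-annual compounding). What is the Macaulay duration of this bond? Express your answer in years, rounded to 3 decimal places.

4.497 years

Periodic yield y = 0.03625. Discount each cash flow and weight by its period:
  t   CF        PV=CF/(1+0.03625)^t    t·PV
  1        22.50        21.7129        21.7129
  2        22.50        20.9533        41.9067
  3        22.50        20.2204        60.6611
  4        22.50        19.5130        78.0521
  5        22.50        18.8304        94.1521
  6        22.50        18.1717       109.0301
  7        22.50        17.5360       122.7520
  8        22.50        16.9226       135.3805
  9        22.50        16.3306       146.9752
  10    1,022.50       716.1729     7,161.7290
  Σ                    886.3638     7,972.3517
Price P = Σ PV = 886.3638.
Macaulay duration = Σ(t·PV) / P = 7,972.3517 / 886.3638 = 8.99445 half-year periods.
In years: 8.99445 / 2 = 4.49722 years.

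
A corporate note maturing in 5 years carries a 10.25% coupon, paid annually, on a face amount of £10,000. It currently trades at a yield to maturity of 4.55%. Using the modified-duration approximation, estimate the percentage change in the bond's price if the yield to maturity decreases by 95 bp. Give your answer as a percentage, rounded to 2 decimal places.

+3.86%

Periodic yield y = 0.0455. Modified duration first:
  t   CF        PV=CF/(1+0.0455)^t    t·PV
  1     1,025.00       980.3922       980.3922
  2     1,025.00       937.7256     1,875.4513
  3     1,025.00       896.9160     2,690.7479
  4     1,025.00       857.8823     3,431.5293
  5    11,025.00     8,825.8880    44,129.4400
  Σ                 12,498.8041    53,107.5606
P = 12,498.8041; D_Mac = 4.24901 yrs; D_mod = 4.24901/(1+0.0455) = 4.06410 yrs.
ΔP/P ≈ -D_mod · Δy = -4.06410 × (-0.0095) = +0.038609 = +3.8609%.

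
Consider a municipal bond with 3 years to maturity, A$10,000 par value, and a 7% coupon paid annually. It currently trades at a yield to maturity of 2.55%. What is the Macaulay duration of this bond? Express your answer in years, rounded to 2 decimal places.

Periodic yield y = 0.0255. Discount each cash flow and weight by its year:
  t   CF        PV=CF/(1+0.0255)^t    t·PV
  1       700.00       682.5939       682.5939
  2       700.00       665.6205     1,331.2411
  3    10,700.00     9,921.4874    29,764.4621
  Σ                 11,269.7018    31,778.2970
Price P = Σ PV = 11,269.7018.
Macaulay duration = Σ(t·PV) / P = 31,778.2970 / 11,269.7018 = 2.81980 years.

2.82 years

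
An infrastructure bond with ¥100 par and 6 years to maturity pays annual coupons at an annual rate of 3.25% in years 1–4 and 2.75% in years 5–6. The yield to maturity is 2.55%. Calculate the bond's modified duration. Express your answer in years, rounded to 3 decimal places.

Periodic yield y = 0.0255. First find Macaulay duration:
  t   CF        PV=CF/(1+0.0255)^t    t·PV
  1         3.25         3.1692         3.1692
  2         3.25         3.0904         6.1808
  3         3.25         3.0135         9.0406
  4         3.25         2.9386        11.7544
  5         2.75         2.4247        12.1234
  6       102.75        88.3421       530.0528
  Σ                    102.9785       572.3211
P = 102.9785; Macaulay duration = 572.3211 / 102.9785 = 5.55768 years.
Modified duration = D_Mac / (1 + y) = 5.55768 / 1.0255 = 5.41948 years.

5.419 years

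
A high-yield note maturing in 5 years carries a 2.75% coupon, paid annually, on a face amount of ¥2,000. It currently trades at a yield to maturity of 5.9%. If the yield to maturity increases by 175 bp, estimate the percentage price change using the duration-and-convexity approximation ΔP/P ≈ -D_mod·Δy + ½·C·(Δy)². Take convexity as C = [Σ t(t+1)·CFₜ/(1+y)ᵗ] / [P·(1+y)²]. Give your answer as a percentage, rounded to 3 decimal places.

-7.415%

With y = 0.059:
  t   CF        PV=CF/(1+0.059)^t    t·PV        t(t+1)·PV
  1        55.00        51.9358        51.9358         103.8716
  2        55.00        49.0423        98.0846         294.2538
  3        55.00        46.3100       138.9300         555.7200
  4        55.00        43.7299       174.9197         874.5987
  5     2,055.00     1,542.8796     7,714.3978      46,286.3868
  Σ                  1,733.8976     8,178.2679      48,114.8309
P = 1,733.8976; D_Mac = 4.71670 yrs; D_mod = 4.45392 yrs; C = 24.74364.
Duration effect: -4.45392 × (+0.0175) = -0.077944
Convexity effect: 0.5 × 24.74364 × (0.0175)² = +0.0037889
ΔP/P ≈ -0.077944 + 0.0037889 = -0.074155 = -7.4155%.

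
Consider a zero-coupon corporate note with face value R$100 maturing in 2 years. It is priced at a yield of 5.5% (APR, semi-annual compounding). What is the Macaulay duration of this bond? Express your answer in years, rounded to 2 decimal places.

2.00 years

A zero-coupon bond has a single cash flow at maturity, so its Macaulay duration equals its maturity: 2 years.
(Equivalently: 4 semi-annual periods ÷ 2 = 2 years.)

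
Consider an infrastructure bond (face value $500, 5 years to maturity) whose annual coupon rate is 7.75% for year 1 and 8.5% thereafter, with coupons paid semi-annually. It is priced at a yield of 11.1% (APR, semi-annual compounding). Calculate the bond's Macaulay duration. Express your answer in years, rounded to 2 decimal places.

Periodic yield y = 0.0555. Discount each cash flow and weight by its period:
  t   CF        PV=CF/(1+0.0555)^t    t·PV
  1       19.375        18.3562        18.3562
  2       19.375        17.3910        34.7821
  3       21.250        18.0711        54.2133
  4       21.250        17.1209        68.4835
  5       21.250        16.2206        81.1032
  6       21.250        15.3677        92.2063
  7       21.250        14.5597       101.9176
  8       21.250        13.7941       110.3527
  9       21.250        13.0688       117.6190
  10     521.250       303.7132     3,037.1322
  Σ                    447.6633     3,716.1660
Price P = Σ PV = 447.6633.
Macaulay duration = Σ(t·PV) / P = 3,716.1660 / 447.6633 = 8.30125 half-year periods.
In years: 8.30125 / 2 = 4.15063 years.

4.15 years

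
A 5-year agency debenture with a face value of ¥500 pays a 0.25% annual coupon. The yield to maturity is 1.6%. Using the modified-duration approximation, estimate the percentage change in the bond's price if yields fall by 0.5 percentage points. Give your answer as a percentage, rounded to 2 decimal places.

Periodic yield y = 0.016. Modified duration first:
  t   CF        PV=CF/(1+0.016)^t    t·PV
  1         1.25         1.2303         1.2303
  2         1.25         1.2109         2.4219
  3         1.25         1.1919         3.5756
  4         1.25         1.1731         4.6924
  5       501.25       463.0052     2,315.0259
  Σ                    467.8114     2,326.9461
P = 467.8114; D_Mac = 4.97411 yrs; D_mod = 4.97411/(1+0.016) = 4.89578 yrs.
ΔP/P ≈ -D_mod · Δy = -4.89578 × (-0.005) = +0.024479 = +2.4479%.

+2.45%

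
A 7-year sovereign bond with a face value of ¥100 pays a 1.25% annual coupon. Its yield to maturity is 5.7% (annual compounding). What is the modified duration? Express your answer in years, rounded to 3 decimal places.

Periodic yield y = 0.057. First find Macaulay duration:
  t   CF        PV=CF/(1+0.057)^t    t·PV
  1         1.25         1.1826         1.1826
  2         1.25         1.1188         2.2376
  3         1.25         1.0585         3.1755
  4         1.25         1.0014         4.0056
  5         1.25         0.9474         4.7370
  6         1.25         0.8963         5.3779
  7       101.25        68.6863       480.8041
  Σ                     74.8913       501.5203
P = 74.8913; Macaulay duration = 501.5203 / 74.8913 = 6.69664 years.
Modified duration = D_Mac / (1 + y) = 6.69664 / 1.057 = 6.33552 years.

6.336 years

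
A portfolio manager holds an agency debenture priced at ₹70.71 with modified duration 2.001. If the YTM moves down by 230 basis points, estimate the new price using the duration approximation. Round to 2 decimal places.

₹73.96

Duration approximation: ΔP/P ≈ -D_mod · Δy = -2.001 × (-0.023) = +0.046023.
New price ≈ 70.71 × (1 + 0.046023) = 73.96428633.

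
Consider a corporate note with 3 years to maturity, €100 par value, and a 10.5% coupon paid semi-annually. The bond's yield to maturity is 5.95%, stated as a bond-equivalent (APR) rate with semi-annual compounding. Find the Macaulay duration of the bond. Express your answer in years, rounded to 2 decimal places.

Periodic yield y = 0.02975. Discount each cash flow and weight by its period:
  t   CF        PV=CF/(1+0.02975)^t    t·PV
  1         5.25         5.0983         5.0983
  2         5.25         4.9510         9.9021
  3         5.25         4.8080        14.4240
  4         5.25         4.6691        18.6764
  5         5.25         4.5342        22.6710
  6       105.25        88.2737       529.6422
  Σ                    112.3343       600.4139
Price P = Σ PV = 112.3343.
Macaulay duration = Σ(t·PV) / P = 600.4139 / 112.3343 = 5.34488 half-year periods.
In years: 5.34488 / 2 = 2.67244 years.

2.67 years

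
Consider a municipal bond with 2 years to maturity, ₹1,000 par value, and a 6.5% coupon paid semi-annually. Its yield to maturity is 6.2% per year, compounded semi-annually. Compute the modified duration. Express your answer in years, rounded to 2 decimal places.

Periodic yield y = 0.031. First find Macaulay duration:
  t   CF        PV=CF/(1+0.031)^t    t·PV
  1        32.50        31.5228        31.5228
  2        32.50        30.5750        61.1499
  3        32.50        29.6556        88.9669
  4     1,032.50       913.8089     3,655.2357
  Σ                  1,005.5623     3,836.8754
P = 1,005.5623; Macaulay duration = 3,836.8754 / 1,005.5623 = 3.81565 half-year periods = 1.90783 years.
Modified duration = D_Mac / (1 + y) = 1.90783 / 1.031 = 1.85046 years.

1.85 years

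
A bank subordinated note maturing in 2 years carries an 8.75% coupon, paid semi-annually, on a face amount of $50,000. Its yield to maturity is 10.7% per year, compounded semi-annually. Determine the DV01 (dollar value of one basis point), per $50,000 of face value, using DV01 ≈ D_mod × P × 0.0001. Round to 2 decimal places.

$8.60

Periodic yield y = 0.0535.
  t   CF        PV=CF/(1+0.0535)^t    t·PV
  1     2,187.50     2,076.4120     2,076.4120
  2     2,187.50     1,970.9653     3,941.9306
  3     2,187.50     1,870.8736     5,612.6207
  4    52,187.50    42,367.0605   169,468.2420
  Σ                 48,285.3114   181,099.2054
P = 48,285.3114; D_Mac = 3.75061 half-year periods = 1.87530 yrs; D_mod = 1.78007 yrs.
DV01 ≈ 1.78007 × 48,285.3114 × 0.0001 = 8.595121.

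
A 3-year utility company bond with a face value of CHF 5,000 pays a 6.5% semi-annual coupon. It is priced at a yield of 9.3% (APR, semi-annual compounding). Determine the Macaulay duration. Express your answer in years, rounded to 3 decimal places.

2.763 years

Periodic yield y = 0.0465. Discount each cash flow and weight by its period:
  t   CF        PV=CF/(1+0.0465)^t    t·PV
  1       162.50       155.2795       155.2795
  2       162.50       148.3798       296.7597
  3       162.50       141.7868       425.3603
  4       162.50       135.4866       541.9465
  5       162.50       129.4664       647.3322
  6     5,162.50     3,930.2907    23,581.7439
  Σ                  4,640.6898    25,648.4221
Price P = Σ PV = 4,640.6898.
Macaulay duration = Σ(t·PV) / P = 25,648.4221 / 4,640.6898 = 5.52686 half-year periods.
In years: 5.52686 / 2 = 2.76343 years.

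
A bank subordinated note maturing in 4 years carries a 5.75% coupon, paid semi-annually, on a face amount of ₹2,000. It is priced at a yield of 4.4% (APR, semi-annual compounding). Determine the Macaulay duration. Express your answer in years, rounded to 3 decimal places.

3.640 years

Periodic yield y = 0.022. Discount each cash flow and weight by its period:
  t   CF        PV=CF/(1+0.022)^t    t·PV
  1        57.50        56.2622        56.2622
  2        57.50        55.0511       110.1022
  3        57.50        53.8661       161.5982
  4        57.50        52.7065       210.8260
  5        57.50        51.5719       257.8596
  6        57.50        50.4618       302.7706
  7        57.50        49.3755       345.6286
  8     2,057.50     1,728.7519    13,830.0154
  Σ                  2,098.0470    15,275.0629
Price P = Σ PV = 2,098.0470.
Macaulay duration = Σ(t·PV) / P = 15,275.0629 / 2,098.0470 = 7.28061 half-year periods.
In years: 7.28061 / 2 = 3.64031 years.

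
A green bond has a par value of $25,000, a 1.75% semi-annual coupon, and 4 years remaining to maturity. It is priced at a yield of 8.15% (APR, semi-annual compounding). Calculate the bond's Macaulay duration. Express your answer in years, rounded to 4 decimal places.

3.8613 years

Periodic yield y = 0.04075. Discount each cash flow and weight by its period:
  t   CF        PV=CF/(1+0.04075)^t    t·PV
  1       218.75       210.1850       210.1850
  2       218.75       201.9553       403.9106
  3       218.75       194.0478       582.1435
  4       218.75       186.4500       745.8000
  5       218.75       179.1496       895.7482
  6       218.75       172.1351     1,032.8109
  7       218.75       165.3953     1,157.7670
  8    25,218.75    18,321.1276   146,569.0210
  Σ                 19,630.4458   151,597.3861
Price P = Σ PV = 19,630.4458.
Macaulay duration = Σ(t·PV) / P = 151,597.3861 / 19,630.4458 = 7.72256 half-year periods.
In years: 7.72256 / 2 = 3.86128 years.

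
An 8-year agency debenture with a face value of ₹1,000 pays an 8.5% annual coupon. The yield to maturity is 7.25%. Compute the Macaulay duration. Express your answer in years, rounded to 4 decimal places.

Periodic yield y = 0.0725. Discount each cash flow and weight by its year:
  t   CF        PV=CF/(1+0.0725)^t    t·PV
  1        85.00        79.2541        79.2541
  2        85.00        73.8966       147.7932
  3        85.00        68.9012       206.7037
  4        85.00        64.2436       256.9743
  5        85.00        59.9008       299.5039
  6        85.00        55.8515       335.1092
  7        85.00        52.0760       364.5322
  8     1,085.00       619.7997     4,958.3973
  Σ                  1,073.9235     6,648.2678
Price P = Σ PV = 1,073.9235.
Macaulay duration = Σ(t·PV) / P = 6,648.2678 / 1,073.9235 = 6.19063 years.

6.1906 years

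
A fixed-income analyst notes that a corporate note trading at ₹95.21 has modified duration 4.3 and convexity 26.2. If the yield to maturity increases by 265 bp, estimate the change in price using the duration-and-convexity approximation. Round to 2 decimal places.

Duration effect: -D_mod·Δy = -4.3 × (+0.0265) = -0.113950
Convexity effect: ½·C·(Δy)² = 0.5 × 26.2 × (0.0265)² = +0.009199475
ΔP/P ≈ -0.113950 + 0.009199475 = -0.104750525
ΔP ≈ 95.21 × (-0.104750525) = -9.97329748525.

-₹9.97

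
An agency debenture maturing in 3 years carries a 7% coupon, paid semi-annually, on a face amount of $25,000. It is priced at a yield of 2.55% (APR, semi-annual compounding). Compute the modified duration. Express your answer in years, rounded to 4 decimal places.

Periodic yield y = 0.01275. First find Macaulay duration:
  t   CF        PV=CF/(1+0.01275)^t    t·PV
  1       875.00       863.9842       863.9842
  2       875.00       853.1071     1,706.2142
  3       875.00       842.3669     2,527.1007
  4       875.00       831.7619     3,327.0478
  5       875.00       821.2905     4,106.4524
  6    25,875.00    23,980.9756   143,885.8536
  Σ                 28,193.4862   156,416.6530
P = 28,193.4862; Macaulay duration = 156,416.6530 / 28,193.4862 = 5.54797 half-year periods = 2.77399 years.
Modified duration = D_Mac / (1 + y) = 2.77399 / 1.01275 = 2.73906 years.

2.7391 years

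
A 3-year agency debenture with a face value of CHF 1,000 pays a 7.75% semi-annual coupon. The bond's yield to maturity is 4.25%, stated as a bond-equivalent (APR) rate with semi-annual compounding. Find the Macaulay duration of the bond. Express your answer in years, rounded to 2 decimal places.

2.75 years

Periodic yield y = 0.02125. Discount each cash flow and weight by its period:
  t   CF        PV=CF/(1+0.02125)^t    t·PV
  1        38.75        37.9437        37.9437
  2        38.75        37.1542        74.3083
  3        38.75        36.3811       109.1432
  4        38.75        35.6241       142.4962
  5        38.75        34.8828       174.4140
  6     1,038.75       915.6271     5,493.7624
  Σ                  1,097.6129     6,032.0679
Price P = Σ PV = 1,097.6129.
Macaulay duration = Σ(t·PV) / P = 6,032.0679 / 1,097.6129 = 5.49562 half-year periods.
In years: 5.49562 / 2 = 2.74781 years.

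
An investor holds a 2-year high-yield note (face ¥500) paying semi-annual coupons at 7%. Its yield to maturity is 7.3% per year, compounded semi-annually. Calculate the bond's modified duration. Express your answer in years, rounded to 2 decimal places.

1.83 years

Periodic yield y = 0.0365. First find Macaulay duration:
  t   CF        PV=CF/(1+0.0365)^t    t·PV
  1        17.50        16.8837        16.8837
  2        17.50        16.2892        32.5784
  3        17.50        15.7156        47.1467
  4       517.50       448.3665     1,793.4659
  Σ                    497.2550     1,890.0747
P = 497.2550; Macaulay duration = 1,890.0747 / 497.2550 = 3.80102 half-year periods = 1.90051 years.
Modified duration = D_Mac / (1 + y) = 1.90051 / 1.0365 = 1.83358 years.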